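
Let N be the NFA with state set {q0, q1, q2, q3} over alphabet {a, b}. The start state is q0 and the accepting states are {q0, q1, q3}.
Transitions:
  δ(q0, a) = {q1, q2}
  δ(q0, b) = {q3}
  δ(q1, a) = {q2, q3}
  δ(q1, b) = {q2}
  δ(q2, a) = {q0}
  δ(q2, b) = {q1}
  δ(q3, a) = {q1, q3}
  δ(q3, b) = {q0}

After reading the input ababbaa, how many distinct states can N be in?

4

Start: {q0}
read a: {q1, q2}
read b: {q1, q2}
read a: {q0, q2, q3}
read b: {q0, q1, q3}
read b: {q0, q2, q3}
read a: {q0, q1, q2, q3}
read a: {q0, q1, q2, q3}
Final reachable set {q0, q1, q2, q3} has 4 states.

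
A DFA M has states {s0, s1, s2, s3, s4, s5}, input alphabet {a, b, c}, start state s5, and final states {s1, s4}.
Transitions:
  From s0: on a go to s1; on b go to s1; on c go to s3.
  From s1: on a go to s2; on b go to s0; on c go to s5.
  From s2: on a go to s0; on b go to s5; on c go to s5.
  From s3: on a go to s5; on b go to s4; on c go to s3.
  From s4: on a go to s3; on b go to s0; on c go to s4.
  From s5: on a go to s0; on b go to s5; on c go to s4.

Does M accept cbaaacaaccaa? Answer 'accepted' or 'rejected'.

rejected

s5 --c--> s4
s4 --b--> s0
s0 --a--> s1
s1 --a--> s2
s2 --a--> s0
s0 --c--> s3
s3 --a--> s5
s5 --a--> s0
s0 --c--> s3
s3 --c--> s3
s3 --a--> s5
s5 --a--> s0
End in state s0, which is not an accepting state.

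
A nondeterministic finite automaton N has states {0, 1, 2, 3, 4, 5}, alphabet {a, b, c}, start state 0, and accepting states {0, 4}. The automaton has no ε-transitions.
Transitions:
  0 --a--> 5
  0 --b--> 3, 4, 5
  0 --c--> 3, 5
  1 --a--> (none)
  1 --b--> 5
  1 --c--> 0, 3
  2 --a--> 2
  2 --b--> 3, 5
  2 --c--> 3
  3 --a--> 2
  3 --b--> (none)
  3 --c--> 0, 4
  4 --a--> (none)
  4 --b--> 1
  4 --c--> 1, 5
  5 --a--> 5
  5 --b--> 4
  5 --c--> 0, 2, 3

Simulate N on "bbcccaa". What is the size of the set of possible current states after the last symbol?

Start: {0}
read b: {3, 4, 5}
read b: {1, 4}
read c: {0, 1, 3, 5}
read c: {0, 2, 3, 4, 5}
read c: {0, 1, 2, 3, 4, 5}
read a: {2, 5}
read a: {2, 5}
Final reachable set {2, 5} has 2 states.

2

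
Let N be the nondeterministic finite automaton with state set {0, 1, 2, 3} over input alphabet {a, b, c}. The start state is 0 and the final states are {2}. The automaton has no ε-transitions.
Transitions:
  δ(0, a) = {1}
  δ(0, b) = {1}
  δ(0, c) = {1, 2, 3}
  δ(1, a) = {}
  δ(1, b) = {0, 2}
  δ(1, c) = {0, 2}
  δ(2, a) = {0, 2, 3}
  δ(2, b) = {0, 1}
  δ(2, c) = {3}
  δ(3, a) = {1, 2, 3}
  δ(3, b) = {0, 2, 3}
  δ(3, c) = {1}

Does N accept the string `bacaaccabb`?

rejected

Start: {0}
read b: {1}
read a: {}
The reachable set is empty and stays empty for the remaining 8 symbols.
Reachable ∩ accepting = {} — empty.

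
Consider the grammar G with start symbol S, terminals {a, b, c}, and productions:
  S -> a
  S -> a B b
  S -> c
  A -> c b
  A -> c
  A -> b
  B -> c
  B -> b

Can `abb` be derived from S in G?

yes

S ⇒ aBb ⇒ abb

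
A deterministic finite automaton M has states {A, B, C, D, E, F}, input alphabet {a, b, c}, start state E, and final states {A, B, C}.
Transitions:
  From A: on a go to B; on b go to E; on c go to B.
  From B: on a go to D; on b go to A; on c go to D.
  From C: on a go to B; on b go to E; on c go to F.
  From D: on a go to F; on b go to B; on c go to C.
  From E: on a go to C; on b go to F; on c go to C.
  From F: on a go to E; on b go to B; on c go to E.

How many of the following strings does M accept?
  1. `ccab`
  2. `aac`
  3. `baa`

1

`ccab`: rejected
`aac`: rejected
`baa`: accepted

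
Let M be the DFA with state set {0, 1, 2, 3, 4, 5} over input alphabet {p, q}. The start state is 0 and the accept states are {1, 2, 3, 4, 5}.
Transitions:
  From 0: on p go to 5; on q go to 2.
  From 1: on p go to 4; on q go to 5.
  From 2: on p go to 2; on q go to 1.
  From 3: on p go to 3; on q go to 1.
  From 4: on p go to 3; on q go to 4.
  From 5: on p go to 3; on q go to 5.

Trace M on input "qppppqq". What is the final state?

5

0 --q--> 2
2 --p--> 2
2 --p--> 2
2 --p--> 2
2 --p--> 2
2 --q--> 1
1 --q--> 5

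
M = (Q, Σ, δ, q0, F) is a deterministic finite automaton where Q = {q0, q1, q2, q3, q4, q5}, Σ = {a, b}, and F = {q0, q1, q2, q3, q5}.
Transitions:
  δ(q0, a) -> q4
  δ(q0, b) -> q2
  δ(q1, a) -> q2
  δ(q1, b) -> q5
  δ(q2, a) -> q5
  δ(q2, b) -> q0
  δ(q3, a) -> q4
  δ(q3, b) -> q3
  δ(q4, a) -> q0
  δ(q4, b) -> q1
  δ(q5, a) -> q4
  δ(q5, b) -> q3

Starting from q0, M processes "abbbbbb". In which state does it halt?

q3

q0 --a--> q4
q4 --b--> q1
q1 --b--> q5
q5 --b--> q3
q3 --b--> q3
q3 --b--> q3
q3 --b--> q3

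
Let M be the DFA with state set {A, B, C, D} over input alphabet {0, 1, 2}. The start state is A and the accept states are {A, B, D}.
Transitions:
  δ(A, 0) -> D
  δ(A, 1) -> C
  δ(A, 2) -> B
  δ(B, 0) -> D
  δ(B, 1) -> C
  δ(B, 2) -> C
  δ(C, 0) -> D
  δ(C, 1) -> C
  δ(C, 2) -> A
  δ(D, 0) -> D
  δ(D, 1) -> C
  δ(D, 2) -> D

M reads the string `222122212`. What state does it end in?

A --2--> B
B --2--> C
C --2--> A
A --1--> C
C --2--> A
A --2--> B
B --2--> C
C --1--> C
C --2--> A

A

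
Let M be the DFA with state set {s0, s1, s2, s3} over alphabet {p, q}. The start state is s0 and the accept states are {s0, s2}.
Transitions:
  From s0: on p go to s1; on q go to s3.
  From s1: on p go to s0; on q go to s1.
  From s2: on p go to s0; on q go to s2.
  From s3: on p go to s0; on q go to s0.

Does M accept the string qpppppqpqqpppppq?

rejected

s0 --q--> s3
s3 --p--> s0
s0 --p--> s1
s1 --p--> s0
s0 --p--> s1
s1 --p--> s0
s0 --q--> s3
s3 --p--> s0
s0 --q--> s3
s3 --q--> s0
s0 --p--> s1
s1 --p--> s0
s0 --p--> s1
s1 --p--> s0
s0 --p--> s1
s1 --q--> s1
End in state s1, which is not an accepting state.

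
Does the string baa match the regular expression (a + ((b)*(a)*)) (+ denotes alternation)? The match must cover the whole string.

yes

The right alternative ((b)*(a)*) matches baa.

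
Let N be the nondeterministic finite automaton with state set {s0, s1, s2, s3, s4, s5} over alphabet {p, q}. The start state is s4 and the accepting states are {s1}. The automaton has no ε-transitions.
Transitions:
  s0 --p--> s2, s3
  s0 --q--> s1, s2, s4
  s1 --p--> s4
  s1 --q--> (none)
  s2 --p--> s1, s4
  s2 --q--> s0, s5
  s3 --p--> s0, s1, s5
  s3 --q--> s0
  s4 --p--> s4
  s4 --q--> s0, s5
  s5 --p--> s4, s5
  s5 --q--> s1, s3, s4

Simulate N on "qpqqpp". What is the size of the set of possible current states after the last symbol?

6

Start: {s4}
read q: {s0, s5}
read p: {s2, s3, s4, s5}
read q: {s0, s1, s3, s4, s5}
read q: {s0, s1, s2, s3, s4, s5}
read p: {s0, s1, s2, s3, s4, s5}
read p: {s0, s1, s2, s3, s4, s5}
Final reachable set {s0, s1, s2, s3, s4, s5} has 6 states.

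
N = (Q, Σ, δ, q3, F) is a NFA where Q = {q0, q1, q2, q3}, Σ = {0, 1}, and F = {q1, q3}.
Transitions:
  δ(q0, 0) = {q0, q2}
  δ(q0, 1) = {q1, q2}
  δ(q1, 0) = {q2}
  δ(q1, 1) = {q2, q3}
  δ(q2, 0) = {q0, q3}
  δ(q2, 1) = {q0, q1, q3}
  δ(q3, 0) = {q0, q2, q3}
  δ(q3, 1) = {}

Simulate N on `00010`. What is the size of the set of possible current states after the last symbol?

3

Start: {q3}
read 0: {q0, q2, q3}
read 0: {q0, q2, q3}
read 0: {q0, q2, q3}
read 1: {q0, q1, q2, q3}
read 0: {q0, q2, q3}
Final reachable set {q0, q2, q3} has 3 states.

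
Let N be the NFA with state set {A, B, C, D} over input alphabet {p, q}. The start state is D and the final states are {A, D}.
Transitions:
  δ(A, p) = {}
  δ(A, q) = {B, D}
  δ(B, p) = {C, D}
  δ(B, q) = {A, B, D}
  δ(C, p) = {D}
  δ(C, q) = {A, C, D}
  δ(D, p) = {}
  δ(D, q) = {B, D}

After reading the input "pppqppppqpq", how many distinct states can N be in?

Start: {D}
read p: {}
The reachable set is empty and stays empty for the remaining 10 symbols.
Final reachable set {} has 0 states.

0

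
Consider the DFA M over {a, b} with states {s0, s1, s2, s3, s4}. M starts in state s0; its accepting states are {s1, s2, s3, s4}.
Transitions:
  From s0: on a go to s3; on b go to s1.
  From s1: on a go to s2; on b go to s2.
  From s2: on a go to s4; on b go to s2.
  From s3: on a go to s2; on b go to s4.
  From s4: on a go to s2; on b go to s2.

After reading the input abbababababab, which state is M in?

s2

s0 --a--> s3
s3 --b--> s4
s4 --b--> s2
s2 --a--> s4
s4 --b--> s2
s2 --a--> s4
s4 --b--> s2
s2 --a--> s4
s4 --b--> s2
s2 --a--> s4
s4 --b--> s2
s2 --a--> s4
s4 --b--> s2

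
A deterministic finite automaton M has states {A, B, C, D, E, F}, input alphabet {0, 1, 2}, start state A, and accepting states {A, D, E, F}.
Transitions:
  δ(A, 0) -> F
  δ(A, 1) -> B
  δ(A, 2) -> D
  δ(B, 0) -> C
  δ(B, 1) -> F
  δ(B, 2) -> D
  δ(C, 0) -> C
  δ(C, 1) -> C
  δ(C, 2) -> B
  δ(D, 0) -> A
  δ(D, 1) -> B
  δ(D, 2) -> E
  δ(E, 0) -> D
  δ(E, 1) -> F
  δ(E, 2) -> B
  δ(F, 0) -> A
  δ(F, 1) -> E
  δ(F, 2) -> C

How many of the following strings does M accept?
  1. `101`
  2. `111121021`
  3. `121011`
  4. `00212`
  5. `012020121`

`101`: rejected
`111121021`: accepted
`121011`: rejected
`00212`: accepted
`012020121`: accepted

3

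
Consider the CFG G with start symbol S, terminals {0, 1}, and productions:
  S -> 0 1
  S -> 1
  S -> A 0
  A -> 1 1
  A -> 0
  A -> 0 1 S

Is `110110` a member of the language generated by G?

no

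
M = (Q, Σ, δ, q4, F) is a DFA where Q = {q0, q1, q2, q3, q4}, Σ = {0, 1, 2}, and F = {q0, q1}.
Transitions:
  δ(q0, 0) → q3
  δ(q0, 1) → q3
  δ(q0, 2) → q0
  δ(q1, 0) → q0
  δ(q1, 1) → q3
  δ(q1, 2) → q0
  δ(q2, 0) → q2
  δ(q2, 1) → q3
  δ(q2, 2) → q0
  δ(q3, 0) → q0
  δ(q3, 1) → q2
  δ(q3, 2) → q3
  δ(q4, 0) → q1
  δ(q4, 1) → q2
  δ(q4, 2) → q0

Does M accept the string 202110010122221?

rejected

q4 --2--> q0
q0 --0--> q3
q3 --2--> q3
q3 --1--> q2
q2 --1--> q3
q3 --0--> q0
q0 --0--> q3
q3 --1--> q2
q2 --0--> q2
q2 --1--> q3
q3 --2--> q3
q3 --2--> q3
q3 --2--> q3
q3 --2--> q3
q3 --1--> q2
End in state q2, which is not an accepting state.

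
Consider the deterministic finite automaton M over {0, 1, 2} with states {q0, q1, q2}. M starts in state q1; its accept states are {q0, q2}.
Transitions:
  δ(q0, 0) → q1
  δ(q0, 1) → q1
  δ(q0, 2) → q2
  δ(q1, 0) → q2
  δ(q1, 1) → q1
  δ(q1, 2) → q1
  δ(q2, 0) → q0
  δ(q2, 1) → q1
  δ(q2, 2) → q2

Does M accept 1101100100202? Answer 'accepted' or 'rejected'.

accepted

q1 --1--> q1
q1 --1--> q1
q1 --0--> q2
q2 --1--> q1
q1 --1--> q1
q1 --0--> q2
q2 --0--> q0
q0 --1--> q1
q1 --0--> q2
q2 --0--> q0
q0 --2--> q2
q2 --0--> q0
q0 --2--> q2
End in state q2, which is an accepting state.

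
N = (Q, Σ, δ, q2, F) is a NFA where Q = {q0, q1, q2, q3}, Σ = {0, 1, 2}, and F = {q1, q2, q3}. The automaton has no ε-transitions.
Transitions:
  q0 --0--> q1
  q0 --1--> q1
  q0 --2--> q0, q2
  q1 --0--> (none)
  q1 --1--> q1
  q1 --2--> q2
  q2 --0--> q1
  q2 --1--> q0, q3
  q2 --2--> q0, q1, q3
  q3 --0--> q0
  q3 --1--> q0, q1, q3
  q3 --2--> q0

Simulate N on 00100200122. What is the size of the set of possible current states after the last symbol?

Start: {q2}
read 0: {q1}
read 0: {}
The reachable set is empty and stays empty for the remaining 9 symbols.
Final reachable set {} has 0 states.

0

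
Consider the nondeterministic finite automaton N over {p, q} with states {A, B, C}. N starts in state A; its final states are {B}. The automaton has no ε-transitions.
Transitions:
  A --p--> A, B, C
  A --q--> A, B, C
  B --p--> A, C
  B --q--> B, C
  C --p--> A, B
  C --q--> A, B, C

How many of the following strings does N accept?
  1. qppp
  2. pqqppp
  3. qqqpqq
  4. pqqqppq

qppp: accepted
pqqppp: accepted
qqqpqq: accepted
pqqqppq: accepted

4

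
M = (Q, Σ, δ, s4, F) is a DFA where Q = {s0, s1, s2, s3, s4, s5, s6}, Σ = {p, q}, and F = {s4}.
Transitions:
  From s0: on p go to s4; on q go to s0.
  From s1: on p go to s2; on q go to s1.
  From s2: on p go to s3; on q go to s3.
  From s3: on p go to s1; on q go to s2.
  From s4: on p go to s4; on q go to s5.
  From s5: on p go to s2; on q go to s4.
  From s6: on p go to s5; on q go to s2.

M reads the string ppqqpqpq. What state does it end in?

s3

s4 --p--> s4
s4 --p--> s4
s4 --q--> s5
s5 --q--> s4
s4 --p--> s4
s4 --q--> s5
s5 --p--> s2
s2 --q--> s3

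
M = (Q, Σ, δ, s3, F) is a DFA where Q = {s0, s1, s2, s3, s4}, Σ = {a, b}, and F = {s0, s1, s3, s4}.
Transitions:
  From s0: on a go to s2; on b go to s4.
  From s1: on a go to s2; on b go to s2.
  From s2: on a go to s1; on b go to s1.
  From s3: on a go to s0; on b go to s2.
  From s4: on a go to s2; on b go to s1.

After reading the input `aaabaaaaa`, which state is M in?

s1

s3 --a--> s0
s0 --a--> s2
s2 --a--> s1
s1 --b--> s2
s2 --a--> s1
s1 --a--> s2
s2 --a--> s1
s1 --a--> s2
s2 --a--> s1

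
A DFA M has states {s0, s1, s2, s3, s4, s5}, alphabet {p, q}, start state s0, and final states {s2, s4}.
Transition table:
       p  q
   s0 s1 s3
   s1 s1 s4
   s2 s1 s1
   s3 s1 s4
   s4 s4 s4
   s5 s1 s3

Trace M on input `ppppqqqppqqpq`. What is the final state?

s0 --p--> s1
s1 --p--> s1
s1 --p--> s1
s1 --p--> s1
s1 --q--> s4
s4 --q--> s4
s4 --q--> s4
s4 --p--> s4
s4 --p--> s4
s4 --q--> s4
s4 --q--> s4
s4 --p--> s4
s4 --q--> s4

s4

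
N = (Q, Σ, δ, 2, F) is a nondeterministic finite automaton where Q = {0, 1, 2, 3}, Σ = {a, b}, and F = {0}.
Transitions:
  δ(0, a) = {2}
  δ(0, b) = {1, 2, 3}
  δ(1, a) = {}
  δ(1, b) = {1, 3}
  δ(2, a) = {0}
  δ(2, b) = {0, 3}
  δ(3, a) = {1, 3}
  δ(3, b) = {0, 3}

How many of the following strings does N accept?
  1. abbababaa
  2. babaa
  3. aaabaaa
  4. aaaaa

4

abbababaa: accepted
babaa: accepted
aaabaaa: accepted
aaaaa: accepted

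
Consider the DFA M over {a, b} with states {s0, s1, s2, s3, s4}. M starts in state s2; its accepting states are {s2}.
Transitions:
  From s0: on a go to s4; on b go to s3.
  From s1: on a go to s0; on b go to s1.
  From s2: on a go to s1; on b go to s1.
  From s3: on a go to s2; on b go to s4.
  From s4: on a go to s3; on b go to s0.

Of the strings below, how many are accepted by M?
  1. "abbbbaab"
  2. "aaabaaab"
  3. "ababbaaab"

0

"abbbbaab": rejected
"aaabaaab": rejected
"ababbaaab": rejected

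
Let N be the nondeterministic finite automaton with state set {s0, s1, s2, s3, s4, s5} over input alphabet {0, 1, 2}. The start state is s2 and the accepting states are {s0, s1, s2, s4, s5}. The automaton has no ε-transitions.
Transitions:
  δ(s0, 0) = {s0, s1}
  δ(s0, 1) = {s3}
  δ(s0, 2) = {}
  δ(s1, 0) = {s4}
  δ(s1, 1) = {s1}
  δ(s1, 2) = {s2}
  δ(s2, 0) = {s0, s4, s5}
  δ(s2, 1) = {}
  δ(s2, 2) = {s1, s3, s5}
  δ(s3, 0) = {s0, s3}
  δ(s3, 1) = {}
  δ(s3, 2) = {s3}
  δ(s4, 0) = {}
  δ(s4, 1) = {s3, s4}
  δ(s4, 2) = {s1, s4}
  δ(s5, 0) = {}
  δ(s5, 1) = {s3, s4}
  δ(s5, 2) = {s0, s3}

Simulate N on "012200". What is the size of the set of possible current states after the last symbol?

3

Start: {s2}
read 0: {s0, s4, s5}
read 1: {s3, s4}
read 2: {s1, s3, s4}
read 2: {s1, s2, s3, s4}
read 0: {s0, s3, s4, s5}
read 0: {s0, s1, s3}
Final reachable set {s0, s1, s3} has 3 states.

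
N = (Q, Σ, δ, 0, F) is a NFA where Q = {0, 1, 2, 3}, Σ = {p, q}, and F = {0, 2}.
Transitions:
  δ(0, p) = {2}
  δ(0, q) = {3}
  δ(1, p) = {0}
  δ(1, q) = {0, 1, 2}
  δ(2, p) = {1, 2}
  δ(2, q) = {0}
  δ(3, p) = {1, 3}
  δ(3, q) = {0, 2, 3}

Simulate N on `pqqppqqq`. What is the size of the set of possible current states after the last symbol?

4

Start: {0}
read p: {2}
read q: {0}
read q: {3}
read p: {1, 3}
read p: {0, 1, 3}
read q: {0, 1, 2, 3}
read q: {0, 1, 2, 3}
read q: {0, 1, 2, 3}
Final reachable set {0, 1, 2, 3} has 4 states.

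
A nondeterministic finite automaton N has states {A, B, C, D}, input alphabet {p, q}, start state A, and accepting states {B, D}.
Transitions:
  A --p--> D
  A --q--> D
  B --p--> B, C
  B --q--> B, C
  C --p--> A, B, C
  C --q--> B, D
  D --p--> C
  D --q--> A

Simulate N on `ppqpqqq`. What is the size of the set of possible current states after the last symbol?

Start: {A}
read p: {D}
read p: {C}
read q: {B, D}
read p: {B, C}
read q: {B, C, D}
read q: {A, B, C, D}
read q: {A, B, C, D}
Final reachable set {A, B, C, D} has 4 states.

4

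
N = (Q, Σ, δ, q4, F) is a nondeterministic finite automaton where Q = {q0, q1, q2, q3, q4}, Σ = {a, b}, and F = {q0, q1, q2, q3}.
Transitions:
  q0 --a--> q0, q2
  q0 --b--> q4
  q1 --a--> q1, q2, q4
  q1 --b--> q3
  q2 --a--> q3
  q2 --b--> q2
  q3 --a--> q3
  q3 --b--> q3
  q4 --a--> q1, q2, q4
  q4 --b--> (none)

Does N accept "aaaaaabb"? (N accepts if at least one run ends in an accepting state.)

accepted

Start: {q4}
read a: {q1, q2, q4}
read a: {q1, q2, q3, q4}
read a: {q1, q2, q3, q4}
read a: {q1, q2, q3, q4}
read a: {q1, q2, q3, q4}
read a: {q1, q2, q3, q4}
read b: {q2, q3}
read b: {q2, q3}
Reachable ∩ accepting = {q2, q3} — nonempty.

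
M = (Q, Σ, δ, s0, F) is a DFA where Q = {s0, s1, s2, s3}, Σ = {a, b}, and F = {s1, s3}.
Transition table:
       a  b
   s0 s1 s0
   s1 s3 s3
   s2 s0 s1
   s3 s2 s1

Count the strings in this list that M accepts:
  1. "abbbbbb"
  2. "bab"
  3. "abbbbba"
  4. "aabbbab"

3

"abbbbbb": accepted
"bab": accepted
"abbbbba": rejected
"aabbbab": accepted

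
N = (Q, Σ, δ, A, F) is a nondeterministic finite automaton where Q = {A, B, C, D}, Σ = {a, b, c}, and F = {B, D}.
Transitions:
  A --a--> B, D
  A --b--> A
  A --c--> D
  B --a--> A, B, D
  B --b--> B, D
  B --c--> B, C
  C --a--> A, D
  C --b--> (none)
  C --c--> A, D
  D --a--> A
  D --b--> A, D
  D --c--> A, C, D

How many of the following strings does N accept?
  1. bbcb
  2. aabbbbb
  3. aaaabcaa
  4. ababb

bbcb: accepted
aabbbbb: accepted
aaaabcaa: accepted
ababb: accepted

4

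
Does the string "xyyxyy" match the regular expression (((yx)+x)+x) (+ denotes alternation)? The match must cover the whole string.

Neither ((yx)+x) nor x matches xyyxyy.

no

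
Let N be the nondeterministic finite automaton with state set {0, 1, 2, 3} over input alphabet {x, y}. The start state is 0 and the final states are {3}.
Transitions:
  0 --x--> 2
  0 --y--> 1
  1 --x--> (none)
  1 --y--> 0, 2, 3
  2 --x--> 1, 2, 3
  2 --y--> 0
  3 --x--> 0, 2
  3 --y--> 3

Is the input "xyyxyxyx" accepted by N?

Start: {0}
read x: {2}
read y: {0}
read y: {1}
read x: {}
The reachable set is empty and stays empty for the remaining 4 symbols.
Reachable ∩ accepting = {} — empty.

rejected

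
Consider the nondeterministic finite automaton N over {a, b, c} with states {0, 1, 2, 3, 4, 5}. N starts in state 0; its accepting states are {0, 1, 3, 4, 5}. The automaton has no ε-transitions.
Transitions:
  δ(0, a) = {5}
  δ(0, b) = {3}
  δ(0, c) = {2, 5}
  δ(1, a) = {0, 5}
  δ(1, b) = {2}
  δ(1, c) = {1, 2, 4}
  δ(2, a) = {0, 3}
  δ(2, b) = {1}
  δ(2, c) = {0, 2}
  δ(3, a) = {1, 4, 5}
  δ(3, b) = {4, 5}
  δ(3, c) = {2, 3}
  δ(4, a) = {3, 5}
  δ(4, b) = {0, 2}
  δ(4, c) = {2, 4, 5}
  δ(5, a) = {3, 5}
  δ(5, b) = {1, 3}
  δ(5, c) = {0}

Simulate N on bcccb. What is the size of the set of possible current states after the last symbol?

4

Start: {0}
read b: {3}
read c: {2, 3}
read c: {0, 2, 3}
read c: {0, 2, 3, 5}
read b: {1, 3, 4, 5}
Final reachable set {1, 3, 4, 5} has 4 states.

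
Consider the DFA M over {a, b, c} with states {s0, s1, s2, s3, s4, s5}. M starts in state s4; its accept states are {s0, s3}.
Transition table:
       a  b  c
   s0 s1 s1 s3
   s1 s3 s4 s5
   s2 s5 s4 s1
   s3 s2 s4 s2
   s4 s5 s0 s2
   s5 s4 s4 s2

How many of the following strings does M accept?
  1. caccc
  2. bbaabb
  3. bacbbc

caccc: rejected
bbaabb: accepted
bacbbc: accepted

2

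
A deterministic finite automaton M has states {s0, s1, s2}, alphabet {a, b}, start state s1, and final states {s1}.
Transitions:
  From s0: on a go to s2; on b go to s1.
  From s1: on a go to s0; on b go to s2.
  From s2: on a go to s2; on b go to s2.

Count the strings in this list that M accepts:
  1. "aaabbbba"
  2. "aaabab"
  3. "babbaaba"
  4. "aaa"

0

"aaabbbba": rejected
"aaabab": rejected
"babbaaba": rejected
"aaa": rejected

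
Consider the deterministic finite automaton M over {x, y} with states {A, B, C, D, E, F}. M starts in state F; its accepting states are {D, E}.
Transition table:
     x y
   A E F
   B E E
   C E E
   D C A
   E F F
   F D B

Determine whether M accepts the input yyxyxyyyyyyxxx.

rejected

F --y--> B
B --y--> E
E --x--> F
F --y--> B
B --x--> E
E --y--> F
F --y--> B
B --y--> E
E --y--> F
F --y--> B
B --y--> E
E --x--> F
F --x--> D
D --x--> C
End in state C, which is not an accepting state.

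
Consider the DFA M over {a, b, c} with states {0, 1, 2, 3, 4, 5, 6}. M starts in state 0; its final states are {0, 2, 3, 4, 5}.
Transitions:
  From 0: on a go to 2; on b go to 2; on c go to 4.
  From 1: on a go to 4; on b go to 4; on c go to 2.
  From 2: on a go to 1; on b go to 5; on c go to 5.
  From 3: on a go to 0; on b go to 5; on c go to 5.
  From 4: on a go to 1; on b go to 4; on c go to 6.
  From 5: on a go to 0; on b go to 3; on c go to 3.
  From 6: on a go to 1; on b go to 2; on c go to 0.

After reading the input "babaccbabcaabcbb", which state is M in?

3

0 --b--> 2
2 --a--> 1
1 --b--> 4
4 --a--> 1
1 --c--> 2
2 --c--> 5
5 --b--> 3
3 --a--> 0
0 --b--> 2
2 --c--> 5
5 --a--> 0
0 --a--> 2
2 --b--> 5
5 --c--> 3
3 --b--> 5
5 --b--> 3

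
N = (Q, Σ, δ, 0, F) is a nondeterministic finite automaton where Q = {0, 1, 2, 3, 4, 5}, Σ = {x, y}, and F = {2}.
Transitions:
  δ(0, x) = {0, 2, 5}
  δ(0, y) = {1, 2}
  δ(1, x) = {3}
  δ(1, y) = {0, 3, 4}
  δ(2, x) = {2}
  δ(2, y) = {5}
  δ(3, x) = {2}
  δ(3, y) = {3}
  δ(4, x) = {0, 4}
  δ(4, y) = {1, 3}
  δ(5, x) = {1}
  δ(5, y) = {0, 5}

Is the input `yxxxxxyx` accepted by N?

Start: {0}
read y: {1, 2}
read x: {2, 3}
read x: {2}
read x: {2}
read x: {2}
read x: {2}
read y: {5}
read x: {1}
Reachable ∩ accepting = {} — empty.

rejected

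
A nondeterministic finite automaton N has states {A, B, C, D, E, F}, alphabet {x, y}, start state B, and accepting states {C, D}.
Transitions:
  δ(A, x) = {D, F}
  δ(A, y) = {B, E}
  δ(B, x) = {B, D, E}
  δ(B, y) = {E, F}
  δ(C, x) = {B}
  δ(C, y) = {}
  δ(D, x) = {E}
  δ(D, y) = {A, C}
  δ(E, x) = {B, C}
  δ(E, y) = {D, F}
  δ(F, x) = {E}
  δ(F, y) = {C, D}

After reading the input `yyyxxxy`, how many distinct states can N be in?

Start: {B}
read y: {E, F}
read y: {C, D, F}
read y: {A, C, D}
read x: {B, D, E, F}
read x: {B, C, D, E}
read x: {B, C, D, E}
read y: {A, C, D, E, F}
Final reachable set {A, C, D, E, F} has 5 states.

5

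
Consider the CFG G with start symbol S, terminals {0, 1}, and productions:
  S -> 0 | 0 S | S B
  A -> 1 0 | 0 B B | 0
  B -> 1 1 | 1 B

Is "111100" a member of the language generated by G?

no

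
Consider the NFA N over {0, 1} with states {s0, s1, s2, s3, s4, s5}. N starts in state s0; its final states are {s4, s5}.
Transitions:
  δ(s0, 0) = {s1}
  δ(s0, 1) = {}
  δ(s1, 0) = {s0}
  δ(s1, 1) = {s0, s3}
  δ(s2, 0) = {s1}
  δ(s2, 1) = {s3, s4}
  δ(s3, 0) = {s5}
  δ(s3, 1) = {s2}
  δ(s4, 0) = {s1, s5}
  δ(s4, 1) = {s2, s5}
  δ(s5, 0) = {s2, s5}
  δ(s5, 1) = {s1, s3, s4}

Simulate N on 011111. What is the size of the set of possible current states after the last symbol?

3

Start: {s0}
read 0: {s1}
read 1: {s0, s3}
read 1: {s2}
read 1: {s3, s4}
read 1: {s2, s5}
read 1: {s1, s3, s4}
Final reachable set {s1, s3, s4} has 3 states.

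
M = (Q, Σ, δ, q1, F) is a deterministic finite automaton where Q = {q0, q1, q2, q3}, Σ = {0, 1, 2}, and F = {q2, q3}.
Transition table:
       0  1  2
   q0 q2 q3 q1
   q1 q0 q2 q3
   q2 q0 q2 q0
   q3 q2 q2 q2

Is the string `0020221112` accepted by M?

rejected

q1 --0--> q0
q0 --0--> q2
q2 --2--> q0
q0 --0--> q2
q2 --2--> q0
q0 --2--> q1
q1 --1--> q2
q2 --1--> q2
q2 --1--> q2
q2 --2--> q0
End in state q0, which is not an accepting state.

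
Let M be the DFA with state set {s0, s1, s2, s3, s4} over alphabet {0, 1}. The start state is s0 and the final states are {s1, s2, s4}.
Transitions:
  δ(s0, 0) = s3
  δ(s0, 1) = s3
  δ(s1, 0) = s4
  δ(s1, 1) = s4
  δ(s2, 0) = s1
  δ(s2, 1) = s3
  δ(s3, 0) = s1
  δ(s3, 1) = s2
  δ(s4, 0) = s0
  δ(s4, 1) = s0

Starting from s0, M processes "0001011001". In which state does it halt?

s0 --0--> s3
s3 --0--> s1
s1 --0--> s4
s4 --1--> s0
s0 --0--> s3
s3 --1--> s2
s2 --1--> s3
s3 --0--> s1
s1 --0--> s4
s4 --1--> s0

s0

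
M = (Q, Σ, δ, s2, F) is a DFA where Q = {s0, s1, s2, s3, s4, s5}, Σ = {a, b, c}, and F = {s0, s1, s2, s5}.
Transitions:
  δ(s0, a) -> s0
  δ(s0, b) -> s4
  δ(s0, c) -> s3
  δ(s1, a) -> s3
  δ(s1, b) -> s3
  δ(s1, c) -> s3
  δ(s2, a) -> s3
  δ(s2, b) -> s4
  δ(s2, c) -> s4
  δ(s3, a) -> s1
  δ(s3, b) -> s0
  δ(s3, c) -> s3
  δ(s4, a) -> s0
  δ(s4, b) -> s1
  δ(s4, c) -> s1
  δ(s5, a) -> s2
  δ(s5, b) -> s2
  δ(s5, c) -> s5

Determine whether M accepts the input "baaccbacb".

accepted

s2 --b--> s4
s4 --a--> s0
s0 --a--> s0
s0 --c--> s3
s3 --c--> s3
s3 --b--> s0
s0 --a--> s0
s0 --c--> s3
s3 --b--> s0
End in state s0, which is an accepting state.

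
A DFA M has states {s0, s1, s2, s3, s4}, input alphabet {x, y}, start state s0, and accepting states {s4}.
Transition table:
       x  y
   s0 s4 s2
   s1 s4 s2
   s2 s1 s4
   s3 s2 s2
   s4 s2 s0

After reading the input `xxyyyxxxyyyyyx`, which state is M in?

s4

s0 --x--> s4
s4 --x--> s2
s2 --y--> s4
s4 --y--> s0
s0 --y--> s2
s2 --x--> s1
s1 --x--> s4
s4 --x--> s2
s2 --y--> s4
s4 --y--> s0
s0 --y--> s2
s2 --y--> s4
s4 --y--> s0
s0 --x--> s4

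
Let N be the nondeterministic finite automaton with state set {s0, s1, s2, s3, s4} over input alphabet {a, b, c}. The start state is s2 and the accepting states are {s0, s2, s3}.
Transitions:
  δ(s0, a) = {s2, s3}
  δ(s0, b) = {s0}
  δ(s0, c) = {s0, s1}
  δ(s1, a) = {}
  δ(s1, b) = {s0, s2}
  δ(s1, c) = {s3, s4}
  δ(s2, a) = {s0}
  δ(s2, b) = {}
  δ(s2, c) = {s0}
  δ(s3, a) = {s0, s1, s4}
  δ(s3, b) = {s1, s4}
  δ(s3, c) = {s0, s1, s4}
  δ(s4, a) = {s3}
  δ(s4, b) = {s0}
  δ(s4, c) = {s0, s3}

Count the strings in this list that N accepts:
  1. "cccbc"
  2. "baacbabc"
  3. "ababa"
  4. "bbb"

"cccbc": accepted
"baacbabc": rejected
"ababa": accepted
"bbb": rejected

2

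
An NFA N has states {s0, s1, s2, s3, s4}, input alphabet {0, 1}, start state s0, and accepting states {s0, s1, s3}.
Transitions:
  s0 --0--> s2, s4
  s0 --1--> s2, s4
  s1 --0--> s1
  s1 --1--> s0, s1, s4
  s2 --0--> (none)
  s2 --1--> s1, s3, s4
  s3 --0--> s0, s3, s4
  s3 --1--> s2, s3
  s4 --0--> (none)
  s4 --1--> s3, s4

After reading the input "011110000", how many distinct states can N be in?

5

Start: {s0}
read 0: {s2, s4}
read 1: {s1, s3, s4}
read 1: {s0, s1, s2, s3, s4}
read 1: {s0, s1, s2, s3, s4}
read 1: {s0, s1, s2, s3, s4}
read 0: {s0, s1, s2, s3, s4}
read 0: {s0, s1, s2, s3, s4}
read 0: {s0, s1, s2, s3, s4}
read 0: {s0, s1, s2, s3, s4}
Final reachable set {s0, s1, s2, s3, s4} has 5 states.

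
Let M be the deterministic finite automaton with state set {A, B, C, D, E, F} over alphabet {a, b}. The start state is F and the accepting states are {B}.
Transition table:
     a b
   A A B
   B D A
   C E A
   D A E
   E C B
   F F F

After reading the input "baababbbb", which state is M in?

F

F --b--> F
F --a--> F
F --a--> F
F --b--> F
F --a--> F
F --b--> F
F --b--> F
F --b--> F
F --b--> F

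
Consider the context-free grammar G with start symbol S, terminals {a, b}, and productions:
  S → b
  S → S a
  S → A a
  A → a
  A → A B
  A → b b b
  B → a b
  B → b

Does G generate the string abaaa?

yes

S ⇒ Sa ⇒ Saa ⇒ Aaaa ⇒ ABaaa ⇒ aBaaa ⇒ abaaa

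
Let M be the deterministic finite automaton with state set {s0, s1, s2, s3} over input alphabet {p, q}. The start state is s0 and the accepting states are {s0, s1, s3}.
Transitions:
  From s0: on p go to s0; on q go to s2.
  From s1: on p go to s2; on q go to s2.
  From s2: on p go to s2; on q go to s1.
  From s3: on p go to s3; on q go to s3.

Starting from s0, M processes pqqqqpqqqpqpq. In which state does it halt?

s1

s0 --p--> s0
s0 --q--> s2
s2 --q--> s1
s1 --q--> s2
s2 --q--> s1
s1 --p--> s2
s2 --q--> s1
s1 --q--> s2
s2 --q--> s1
s1 --p--> s2
s2 --q--> s1
s1 --p--> s2
s2 --q--> s1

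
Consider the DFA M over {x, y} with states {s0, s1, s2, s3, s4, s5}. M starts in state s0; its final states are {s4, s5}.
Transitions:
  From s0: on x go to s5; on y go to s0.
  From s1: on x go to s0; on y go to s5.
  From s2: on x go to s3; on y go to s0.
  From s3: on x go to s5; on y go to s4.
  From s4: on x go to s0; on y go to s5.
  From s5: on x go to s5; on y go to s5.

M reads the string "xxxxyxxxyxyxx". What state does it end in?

s0 --x--> s5
s5 --x--> s5
s5 --x--> s5
s5 --x--> s5
s5 --y--> s5
s5 --x--> s5
s5 --x--> s5
s5 --x--> s5
s5 --y--> s5
s5 --x--> s5
s5 --y--> s5
s5 --x--> s5
s5 --x--> s5

s5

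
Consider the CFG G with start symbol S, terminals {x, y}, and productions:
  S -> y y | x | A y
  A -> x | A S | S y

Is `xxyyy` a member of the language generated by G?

S ⇒ Ay ⇒ ASy ⇒ ASSy ⇒ xSSy ⇒ xxSy ⇒ xxyyy

yes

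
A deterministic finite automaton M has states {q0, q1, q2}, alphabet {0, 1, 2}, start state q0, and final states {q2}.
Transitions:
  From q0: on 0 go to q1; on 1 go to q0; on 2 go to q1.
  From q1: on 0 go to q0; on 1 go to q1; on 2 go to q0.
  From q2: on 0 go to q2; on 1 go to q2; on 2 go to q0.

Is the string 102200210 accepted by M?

rejected

q0 --1--> q0
q0 --0--> q1
q1 --2--> q0
q0 --2--> q1
q1 --0--> q0
q0 --0--> q1
q1 --2--> q0
q0 --1--> q0
q0 --0--> q1
End in state q1, which is not an accepting state.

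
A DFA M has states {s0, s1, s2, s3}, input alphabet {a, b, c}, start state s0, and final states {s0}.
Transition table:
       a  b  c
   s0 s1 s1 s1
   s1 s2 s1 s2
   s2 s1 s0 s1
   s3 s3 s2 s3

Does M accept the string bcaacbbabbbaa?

s0 --b--> s1
s1 --c--> s2
s2 --a--> s1
s1 --a--> s2
s2 --c--> s1
s1 --b--> s1
s1 --b--> s1
s1 --a--> s2
s2 --b--> s0
s0 --b--> s1
s1 --b--> s1
s1 --a--> s2
s2 --a--> s1
End in state s1, which is not an accepting state.

rejected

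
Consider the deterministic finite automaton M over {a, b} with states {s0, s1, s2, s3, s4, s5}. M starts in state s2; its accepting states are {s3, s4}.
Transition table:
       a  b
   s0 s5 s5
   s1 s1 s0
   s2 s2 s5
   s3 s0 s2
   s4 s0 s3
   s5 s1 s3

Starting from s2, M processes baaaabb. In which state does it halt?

s5

s2 --b--> s5
s5 --a--> s1
s1 --a--> s1
s1 --a--> s1
s1 --a--> s1
s1 --b--> s0
s0 --b--> s5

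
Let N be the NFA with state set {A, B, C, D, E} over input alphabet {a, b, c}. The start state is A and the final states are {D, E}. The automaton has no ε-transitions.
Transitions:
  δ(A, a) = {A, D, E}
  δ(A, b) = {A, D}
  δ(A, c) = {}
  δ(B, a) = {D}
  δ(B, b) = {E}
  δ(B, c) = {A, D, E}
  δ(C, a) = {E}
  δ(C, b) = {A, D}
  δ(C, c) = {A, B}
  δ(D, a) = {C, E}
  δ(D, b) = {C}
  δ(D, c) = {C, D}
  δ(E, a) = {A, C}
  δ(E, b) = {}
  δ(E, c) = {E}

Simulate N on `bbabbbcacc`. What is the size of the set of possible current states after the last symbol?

5

Start: {A}
read b: {A, D}
read b: {A, C, D}
read a: {A, C, D, E}
read b: {A, C, D}
read b: {A, C, D}
read b: {A, C, D}
read c: {A, B, C, D}
read a: {A, C, D, E}
read c: {A, B, C, D, E}
read c: {A, B, C, D, E}
Final reachable set {A, B, C, D, E} has 5 states.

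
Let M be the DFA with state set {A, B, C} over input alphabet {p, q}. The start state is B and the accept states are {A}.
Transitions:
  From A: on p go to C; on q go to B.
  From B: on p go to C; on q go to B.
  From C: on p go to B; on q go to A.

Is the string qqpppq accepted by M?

accepted

B --q--> B
B --q--> B
B --p--> C
C --p--> B
B --p--> C
C --q--> A
End in state A, which is an accepting state.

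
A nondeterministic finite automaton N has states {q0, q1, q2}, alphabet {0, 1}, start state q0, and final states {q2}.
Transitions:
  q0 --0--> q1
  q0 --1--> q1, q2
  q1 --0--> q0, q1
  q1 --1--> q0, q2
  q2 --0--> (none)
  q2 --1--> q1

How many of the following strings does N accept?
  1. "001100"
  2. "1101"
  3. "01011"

"001100": rejected
"1101": accepted
"01011": accepted

2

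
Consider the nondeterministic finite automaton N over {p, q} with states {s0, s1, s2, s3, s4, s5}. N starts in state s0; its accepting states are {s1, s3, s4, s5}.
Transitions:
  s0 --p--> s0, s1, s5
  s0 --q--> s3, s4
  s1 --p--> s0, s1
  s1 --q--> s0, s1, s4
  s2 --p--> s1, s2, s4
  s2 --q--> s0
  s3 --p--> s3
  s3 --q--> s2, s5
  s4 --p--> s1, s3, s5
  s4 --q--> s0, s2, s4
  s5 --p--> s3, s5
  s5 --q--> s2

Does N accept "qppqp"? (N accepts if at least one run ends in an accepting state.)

accepted

Start: {s0}
read q: {s3, s4}
read p: {s1, s3, s5}
read p: {s0, s1, s3, s5}
read q: {s0, s1, s2, s3, s4, s5}
read p: {s0, s1, s2, s3, s4, s5}
Reachable ∩ accepting = {s1, s3, s4, s5} — nonempty.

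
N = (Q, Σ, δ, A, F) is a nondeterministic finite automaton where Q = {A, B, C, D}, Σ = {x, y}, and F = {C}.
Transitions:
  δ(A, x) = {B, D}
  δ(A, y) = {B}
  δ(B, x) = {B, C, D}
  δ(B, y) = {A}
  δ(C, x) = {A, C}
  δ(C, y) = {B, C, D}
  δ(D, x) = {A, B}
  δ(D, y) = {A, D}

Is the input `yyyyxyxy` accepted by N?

Start: {A}
read y: {B}
read y: {A}
read y: {B}
read y: {A}
read x: {B, D}
read y: {A, D}
read x: {A, B, D}
read y: {A, B, D}
Reachable ∩ accepting = {} — empty.

rejected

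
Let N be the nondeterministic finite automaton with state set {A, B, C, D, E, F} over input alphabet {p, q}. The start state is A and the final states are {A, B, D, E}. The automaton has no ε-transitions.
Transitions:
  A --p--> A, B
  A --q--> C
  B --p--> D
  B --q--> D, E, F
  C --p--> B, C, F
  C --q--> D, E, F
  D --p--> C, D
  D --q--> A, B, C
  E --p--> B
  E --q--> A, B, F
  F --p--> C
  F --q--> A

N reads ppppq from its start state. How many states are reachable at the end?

6

Start: {A}
read p: {A, B}
read p: {A, B, D}
read p: {A, B, C, D}
read p: {A, B, C, D, F}
read q: {A, B, C, D, E, F}
Final reachable set {A, B, C, D, E, F} has 6 states.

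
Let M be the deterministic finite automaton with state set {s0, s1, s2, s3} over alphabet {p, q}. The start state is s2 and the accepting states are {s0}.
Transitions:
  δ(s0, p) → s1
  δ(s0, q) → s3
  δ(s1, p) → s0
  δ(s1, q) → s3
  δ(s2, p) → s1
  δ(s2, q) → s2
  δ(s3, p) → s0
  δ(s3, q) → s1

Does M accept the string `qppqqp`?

s2 --q--> s2
s2 --p--> s1
s1 --p--> s0
s0 --q--> s3
s3 --q--> s1
s1 --p--> s0
End in state s0, which is an accepting state.

accepted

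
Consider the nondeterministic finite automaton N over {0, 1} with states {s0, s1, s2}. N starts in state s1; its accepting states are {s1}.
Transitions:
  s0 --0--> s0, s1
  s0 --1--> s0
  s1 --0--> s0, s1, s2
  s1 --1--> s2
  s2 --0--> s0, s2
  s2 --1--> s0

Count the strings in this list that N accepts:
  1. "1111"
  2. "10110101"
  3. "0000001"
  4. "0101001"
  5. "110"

1

"1111": rejected
"10110101": rejected
"0000001": rejected
"0101001": rejected
"110": accepted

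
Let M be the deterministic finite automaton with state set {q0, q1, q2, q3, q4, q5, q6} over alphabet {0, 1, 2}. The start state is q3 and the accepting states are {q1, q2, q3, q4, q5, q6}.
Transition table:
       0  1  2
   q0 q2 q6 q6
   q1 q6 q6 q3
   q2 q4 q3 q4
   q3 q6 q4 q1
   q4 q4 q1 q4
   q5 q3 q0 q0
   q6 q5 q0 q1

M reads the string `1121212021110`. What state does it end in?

q3 --1--> q4
q4 --1--> q1
q1 --2--> q3
q3 --1--> q4
q4 --2--> q4
q4 --1--> q1
q1 --2--> q3
q3 --0--> q6
q6 --2--> q1
q1 --1--> q6
q6 --1--> q0
q0 --1--> q6
q6 --0--> q5

q5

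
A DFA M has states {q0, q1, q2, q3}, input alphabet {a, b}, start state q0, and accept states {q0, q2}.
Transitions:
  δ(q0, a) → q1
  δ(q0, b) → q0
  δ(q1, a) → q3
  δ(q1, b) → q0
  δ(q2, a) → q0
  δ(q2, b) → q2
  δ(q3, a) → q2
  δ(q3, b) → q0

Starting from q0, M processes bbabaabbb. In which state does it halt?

q0

q0 --b--> q0
q0 --b--> q0
q0 --a--> q1
q1 --b--> q0
q0 --a--> q1
q1 --a--> q3
q3 --b--> q0
q0 --b--> q0
q0 --b--> q0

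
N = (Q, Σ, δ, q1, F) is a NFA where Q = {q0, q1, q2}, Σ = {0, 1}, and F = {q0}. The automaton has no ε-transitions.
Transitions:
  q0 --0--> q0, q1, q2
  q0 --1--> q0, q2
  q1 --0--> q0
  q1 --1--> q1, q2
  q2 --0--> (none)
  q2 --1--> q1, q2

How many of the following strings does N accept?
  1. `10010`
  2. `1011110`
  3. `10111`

`10010`: accepted
`1011110`: accepted
`10111`: accepted

3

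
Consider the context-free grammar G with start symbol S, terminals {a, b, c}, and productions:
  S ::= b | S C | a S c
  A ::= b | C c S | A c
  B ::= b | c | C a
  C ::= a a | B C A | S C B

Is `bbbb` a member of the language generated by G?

no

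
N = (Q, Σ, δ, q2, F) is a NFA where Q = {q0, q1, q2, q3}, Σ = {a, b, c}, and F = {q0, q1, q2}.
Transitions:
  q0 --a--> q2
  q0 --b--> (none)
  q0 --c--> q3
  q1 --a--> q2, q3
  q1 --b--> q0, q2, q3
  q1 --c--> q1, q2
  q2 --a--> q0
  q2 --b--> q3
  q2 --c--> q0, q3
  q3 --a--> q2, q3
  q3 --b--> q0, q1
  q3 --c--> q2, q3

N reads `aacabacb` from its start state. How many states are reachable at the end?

Start: {q2}
read a: {q0}
read a: {q2}
read c: {q0, q3}
read a: {q2, q3}
read b: {q0, q1, q3}
read a: {q2, q3}
read c: {q0, q2, q3}
read b: {q0, q1, q3}
Final reachable set {q0, q1, q3} has 3 states.

3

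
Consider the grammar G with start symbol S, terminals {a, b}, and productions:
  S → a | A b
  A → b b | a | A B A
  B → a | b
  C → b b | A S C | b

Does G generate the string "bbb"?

S ⇒ Ab ⇒ bbb

yes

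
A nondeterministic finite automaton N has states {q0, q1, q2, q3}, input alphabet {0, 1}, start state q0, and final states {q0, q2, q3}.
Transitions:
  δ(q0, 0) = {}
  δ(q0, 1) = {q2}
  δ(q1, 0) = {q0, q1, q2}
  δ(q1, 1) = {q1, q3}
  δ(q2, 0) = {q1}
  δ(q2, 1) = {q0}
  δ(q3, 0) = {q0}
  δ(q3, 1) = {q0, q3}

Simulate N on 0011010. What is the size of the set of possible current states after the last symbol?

Start: {q0}
read 0: {}
The reachable set is empty and stays empty for the remaining 6 symbols.
Final reachable set {} has 0 states.

0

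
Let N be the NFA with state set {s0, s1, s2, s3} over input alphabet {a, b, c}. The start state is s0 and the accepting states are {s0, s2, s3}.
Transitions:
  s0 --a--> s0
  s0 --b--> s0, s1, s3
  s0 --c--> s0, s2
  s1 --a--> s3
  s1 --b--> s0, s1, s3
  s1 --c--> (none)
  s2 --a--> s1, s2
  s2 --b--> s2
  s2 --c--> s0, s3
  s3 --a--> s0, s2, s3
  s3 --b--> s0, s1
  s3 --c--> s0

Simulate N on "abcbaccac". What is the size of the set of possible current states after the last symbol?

3

Start: {s0}
read a: {s0}
read b: {s0, s1, s3}
read c: {s0, s2}
read b: {s0, s1, s2, s3}
read a: {s0, s1, s2, s3}
read c: {s0, s2, s3}
read c: {s0, s2, s3}
read a: {s0, s1, s2, s3}
read c: {s0, s2, s3}
Final reachable set {s0, s2, s3} has 3 states.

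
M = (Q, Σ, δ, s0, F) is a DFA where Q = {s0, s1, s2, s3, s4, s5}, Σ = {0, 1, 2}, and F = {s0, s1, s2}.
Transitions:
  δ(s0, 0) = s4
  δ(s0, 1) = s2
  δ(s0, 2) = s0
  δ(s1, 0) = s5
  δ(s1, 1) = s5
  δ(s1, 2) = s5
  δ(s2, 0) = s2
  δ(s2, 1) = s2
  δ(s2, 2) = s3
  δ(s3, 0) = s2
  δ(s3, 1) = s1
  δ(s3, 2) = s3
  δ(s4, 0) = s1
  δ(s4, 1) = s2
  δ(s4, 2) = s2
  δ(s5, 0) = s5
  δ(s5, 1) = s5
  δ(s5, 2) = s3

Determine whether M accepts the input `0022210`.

s0 --0--> s4
s4 --0--> s1
s1 --2--> s5
s5 --2--> s3
s3 --2--> s3
s3 --1--> s1
s1 --0--> s5
End in state s5, which is not an accepting state.

rejected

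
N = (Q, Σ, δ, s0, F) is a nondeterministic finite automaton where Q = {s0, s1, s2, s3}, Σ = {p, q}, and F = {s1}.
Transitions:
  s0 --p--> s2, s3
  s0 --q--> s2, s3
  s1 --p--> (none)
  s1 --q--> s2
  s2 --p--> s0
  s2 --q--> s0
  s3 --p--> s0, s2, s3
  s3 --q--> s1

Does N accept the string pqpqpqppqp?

rejected

Start: {s0}
read p: {s2, s3}
read q: {s0, s1}
read p: {s2, s3}
read q: {s0, s1}
read p: {s2, s3}
read q: {s0, s1}
read p: {s2, s3}
read p: {s0, s2, s3}
read q: {s0, s1, s2, s3}
read p: {s0, s2, s3}
Reachable ∩ accepting = {} — empty.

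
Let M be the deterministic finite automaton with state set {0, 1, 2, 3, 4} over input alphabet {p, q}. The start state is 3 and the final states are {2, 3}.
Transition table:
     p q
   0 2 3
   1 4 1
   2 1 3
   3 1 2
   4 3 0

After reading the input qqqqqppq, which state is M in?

0

3 --q--> 2
2 --q--> 3
3 --q--> 2
2 --q--> 3
3 --q--> 2
2 --p--> 1
1 --p--> 4
4 --q--> 0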